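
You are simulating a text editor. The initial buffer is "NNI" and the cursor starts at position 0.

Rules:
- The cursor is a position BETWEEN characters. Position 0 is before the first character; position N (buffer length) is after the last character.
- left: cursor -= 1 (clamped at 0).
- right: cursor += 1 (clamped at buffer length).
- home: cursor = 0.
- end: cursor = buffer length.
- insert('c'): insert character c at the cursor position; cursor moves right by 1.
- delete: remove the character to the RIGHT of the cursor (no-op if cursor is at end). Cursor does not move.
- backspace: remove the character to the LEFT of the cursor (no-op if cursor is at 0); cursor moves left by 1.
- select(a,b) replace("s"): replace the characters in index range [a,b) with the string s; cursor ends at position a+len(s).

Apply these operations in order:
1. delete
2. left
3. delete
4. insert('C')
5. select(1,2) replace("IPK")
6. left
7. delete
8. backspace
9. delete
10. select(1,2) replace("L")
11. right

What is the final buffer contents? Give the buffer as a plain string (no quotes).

After op 1 (delete): buf='NI' cursor=0
After op 2 (left): buf='NI' cursor=0
After op 3 (delete): buf='I' cursor=0
After op 4 (insert('C')): buf='CI' cursor=1
After op 5 (select(1,2) replace("IPK")): buf='CIPK' cursor=4
After op 6 (left): buf='CIPK' cursor=3
After op 7 (delete): buf='CIP' cursor=3
After op 8 (backspace): buf='CI' cursor=2
After op 9 (delete): buf='CI' cursor=2
After op 10 (select(1,2) replace("L")): buf='CL' cursor=2
After op 11 (right): buf='CL' cursor=2

Answer: CL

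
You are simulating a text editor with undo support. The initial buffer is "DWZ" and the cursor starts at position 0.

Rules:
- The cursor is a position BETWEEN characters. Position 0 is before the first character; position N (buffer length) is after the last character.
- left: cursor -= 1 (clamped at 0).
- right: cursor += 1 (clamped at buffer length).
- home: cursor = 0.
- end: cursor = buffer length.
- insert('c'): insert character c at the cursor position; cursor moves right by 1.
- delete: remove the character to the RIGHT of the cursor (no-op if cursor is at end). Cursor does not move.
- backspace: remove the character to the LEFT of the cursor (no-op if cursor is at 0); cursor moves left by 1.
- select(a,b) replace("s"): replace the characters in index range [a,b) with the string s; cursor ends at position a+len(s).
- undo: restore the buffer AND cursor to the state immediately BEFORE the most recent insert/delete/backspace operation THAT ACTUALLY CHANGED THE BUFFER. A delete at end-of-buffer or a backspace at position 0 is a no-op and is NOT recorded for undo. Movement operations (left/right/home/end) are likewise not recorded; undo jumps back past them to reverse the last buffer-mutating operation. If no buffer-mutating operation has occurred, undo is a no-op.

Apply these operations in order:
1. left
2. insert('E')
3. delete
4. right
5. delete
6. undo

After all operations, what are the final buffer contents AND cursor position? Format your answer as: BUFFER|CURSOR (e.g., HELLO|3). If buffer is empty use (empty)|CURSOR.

After op 1 (left): buf='DWZ' cursor=0
After op 2 (insert('E')): buf='EDWZ' cursor=1
After op 3 (delete): buf='EWZ' cursor=1
After op 4 (right): buf='EWZ' cursor=2
After op 5 (delete): buf='EW' cursor=2
After op 6 (undo): buf='EWZ' cursor=2

Answer: EWZ|2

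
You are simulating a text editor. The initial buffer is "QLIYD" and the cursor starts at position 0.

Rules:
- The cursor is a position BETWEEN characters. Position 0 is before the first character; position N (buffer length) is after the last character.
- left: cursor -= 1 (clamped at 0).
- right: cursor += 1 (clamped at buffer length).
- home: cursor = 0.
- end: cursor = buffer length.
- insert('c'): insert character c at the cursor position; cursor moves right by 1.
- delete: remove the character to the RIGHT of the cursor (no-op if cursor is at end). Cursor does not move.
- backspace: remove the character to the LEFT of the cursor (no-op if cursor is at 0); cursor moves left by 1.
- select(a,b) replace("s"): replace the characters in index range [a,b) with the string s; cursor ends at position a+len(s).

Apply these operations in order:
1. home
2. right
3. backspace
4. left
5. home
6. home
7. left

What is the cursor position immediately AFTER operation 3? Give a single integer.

After op 1 (home): buf='QLIYD' cursor=0
After op 2 (right): buf='QLIYD' cursor=1
After op 3 (backspace): buf='LIYD' cursor=0

Answer: 0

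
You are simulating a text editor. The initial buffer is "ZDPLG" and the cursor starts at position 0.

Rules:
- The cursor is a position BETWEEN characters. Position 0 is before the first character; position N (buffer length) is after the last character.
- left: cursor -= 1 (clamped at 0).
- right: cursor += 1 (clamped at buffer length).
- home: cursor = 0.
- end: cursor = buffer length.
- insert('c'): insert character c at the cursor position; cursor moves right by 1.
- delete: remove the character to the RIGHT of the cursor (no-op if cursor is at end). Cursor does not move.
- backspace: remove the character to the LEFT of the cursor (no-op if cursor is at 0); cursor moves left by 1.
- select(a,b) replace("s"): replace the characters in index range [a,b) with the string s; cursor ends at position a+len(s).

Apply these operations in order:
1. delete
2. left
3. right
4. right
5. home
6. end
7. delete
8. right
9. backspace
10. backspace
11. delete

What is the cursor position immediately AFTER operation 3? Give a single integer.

Answer: 1

Derivation:
After op 1 (delete): buf='DPLG' cursor=0
After op 2 (left): buf='DPLG' cursor=0
After op 3 (right): buf='DPLG' cursor=1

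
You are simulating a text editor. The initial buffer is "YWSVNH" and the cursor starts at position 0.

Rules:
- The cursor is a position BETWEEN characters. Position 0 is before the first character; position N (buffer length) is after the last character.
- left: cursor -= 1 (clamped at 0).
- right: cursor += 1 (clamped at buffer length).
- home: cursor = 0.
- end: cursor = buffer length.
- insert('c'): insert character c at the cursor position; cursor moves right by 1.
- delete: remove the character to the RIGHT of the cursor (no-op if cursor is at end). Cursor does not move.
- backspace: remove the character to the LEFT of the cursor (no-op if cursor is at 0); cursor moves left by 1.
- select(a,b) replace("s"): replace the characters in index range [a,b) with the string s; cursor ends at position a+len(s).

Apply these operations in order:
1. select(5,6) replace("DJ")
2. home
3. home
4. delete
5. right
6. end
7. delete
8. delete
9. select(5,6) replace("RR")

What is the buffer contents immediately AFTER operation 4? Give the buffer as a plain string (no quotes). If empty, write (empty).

After op 1 (select(5,6) replace("DJ")): buf='YWSVNDJ' cursor=7
After op 2 (home): buf='YWSVNDJ' cursor=0
After op 3 (home): buf='YWSVNDJ' cursor=0
After op 4 (delete): buf='WSVNDJ' cursor=0

Answer: WSVNDJ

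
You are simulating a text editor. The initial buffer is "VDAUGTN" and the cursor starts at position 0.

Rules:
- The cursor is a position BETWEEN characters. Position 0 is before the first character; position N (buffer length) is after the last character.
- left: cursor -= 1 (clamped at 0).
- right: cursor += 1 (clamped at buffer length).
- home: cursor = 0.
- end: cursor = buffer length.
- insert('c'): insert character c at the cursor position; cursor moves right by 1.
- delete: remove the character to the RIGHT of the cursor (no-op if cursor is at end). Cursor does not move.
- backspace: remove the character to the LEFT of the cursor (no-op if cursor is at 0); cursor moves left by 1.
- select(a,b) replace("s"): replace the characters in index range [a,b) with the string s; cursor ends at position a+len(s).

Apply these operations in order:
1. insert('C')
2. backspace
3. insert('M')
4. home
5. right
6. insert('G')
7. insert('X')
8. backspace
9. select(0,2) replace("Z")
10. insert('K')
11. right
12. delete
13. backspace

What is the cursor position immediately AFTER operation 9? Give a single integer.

Answer: 1

Derivation:
After op 1 (insert('C')): buf='CVDAUGTN' cursor=1
After op 2 (backspace): buf='VDAUGTN' cursor=0
After op 3 (insert('M')): buf='MVDAUGTN' cursor=1
After op 4 (home): buf='MVDAUGTN' cursor=0
After op 5 (right): buf='MVDAUGTN' cursor=1
After op 6 (insert('G')): buf='MGVDAUGTN' cursor=2
After op 7 (insert('X')): buf='MGXVDAUGTN' cursor=3
After op 8 (backspace): buf='MGVDAUGTN' cursor=2
After op 9 (select(0,2) replace("Z")): buf='ZVDAUGTN' cursor=1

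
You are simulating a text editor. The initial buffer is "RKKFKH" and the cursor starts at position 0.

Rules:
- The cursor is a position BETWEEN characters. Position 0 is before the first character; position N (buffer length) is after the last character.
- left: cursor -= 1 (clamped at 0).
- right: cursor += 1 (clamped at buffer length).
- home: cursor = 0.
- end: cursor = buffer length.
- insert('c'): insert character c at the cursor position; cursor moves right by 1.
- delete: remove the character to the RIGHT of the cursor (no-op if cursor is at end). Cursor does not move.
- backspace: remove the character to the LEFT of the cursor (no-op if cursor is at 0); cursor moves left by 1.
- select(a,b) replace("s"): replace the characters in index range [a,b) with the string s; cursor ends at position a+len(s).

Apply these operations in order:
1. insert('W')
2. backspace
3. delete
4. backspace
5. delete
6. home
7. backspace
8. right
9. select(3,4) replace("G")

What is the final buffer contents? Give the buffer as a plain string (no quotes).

After op 1 (insert('W')): buf='WRKKFKH' cursor=1
After op 2 (backspace): buf='RKKFKH' cursor=0
After op 3 (delete): buf='KKFKH' cursor=0
After op 4 (backspace): buf='KKFKH' cursor=0
After op 5 (delete): buf='KFKH' cursor=0
After op 6 (home): buf='KFKH' cursor=0
After op 7 (backspace): buf='KFKH' cursor=0
After op 8 (right): buf='KFKH' cursor=1
After op 9 (select(3,4) replace("G")): buf='KFKG' cursor=4

Answer: KFKG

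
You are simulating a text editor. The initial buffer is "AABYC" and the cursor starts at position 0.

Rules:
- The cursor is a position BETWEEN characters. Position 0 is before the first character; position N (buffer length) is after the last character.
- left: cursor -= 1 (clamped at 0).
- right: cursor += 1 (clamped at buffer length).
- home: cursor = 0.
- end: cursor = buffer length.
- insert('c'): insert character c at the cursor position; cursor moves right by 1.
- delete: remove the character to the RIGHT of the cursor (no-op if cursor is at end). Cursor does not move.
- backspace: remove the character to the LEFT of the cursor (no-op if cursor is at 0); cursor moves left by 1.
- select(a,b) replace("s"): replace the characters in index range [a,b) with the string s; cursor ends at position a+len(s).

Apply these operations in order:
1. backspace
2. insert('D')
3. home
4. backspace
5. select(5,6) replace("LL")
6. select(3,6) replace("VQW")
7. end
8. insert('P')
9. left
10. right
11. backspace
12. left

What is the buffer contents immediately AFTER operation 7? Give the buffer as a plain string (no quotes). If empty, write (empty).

Answer: DAAVQWL

Derivation:
After op 1 (backspace): buf='AABYC' cursor=0
After op 2 (insert('D')): buf='DAABYC' cursor=1
After op 3 (home): buf='DAABYC' cursor=0
After op 4 (backspace): buf='DAABYC' cursor=0
After op 5 (select(5,6) replace("LL")): buf='DAABYLL' cursor=7
After op 6 (select(3,6) replace("VQW")): buf='DAAVQWL' cursor=6
After op 7 (end): buf='DAAVQWL' cursor=7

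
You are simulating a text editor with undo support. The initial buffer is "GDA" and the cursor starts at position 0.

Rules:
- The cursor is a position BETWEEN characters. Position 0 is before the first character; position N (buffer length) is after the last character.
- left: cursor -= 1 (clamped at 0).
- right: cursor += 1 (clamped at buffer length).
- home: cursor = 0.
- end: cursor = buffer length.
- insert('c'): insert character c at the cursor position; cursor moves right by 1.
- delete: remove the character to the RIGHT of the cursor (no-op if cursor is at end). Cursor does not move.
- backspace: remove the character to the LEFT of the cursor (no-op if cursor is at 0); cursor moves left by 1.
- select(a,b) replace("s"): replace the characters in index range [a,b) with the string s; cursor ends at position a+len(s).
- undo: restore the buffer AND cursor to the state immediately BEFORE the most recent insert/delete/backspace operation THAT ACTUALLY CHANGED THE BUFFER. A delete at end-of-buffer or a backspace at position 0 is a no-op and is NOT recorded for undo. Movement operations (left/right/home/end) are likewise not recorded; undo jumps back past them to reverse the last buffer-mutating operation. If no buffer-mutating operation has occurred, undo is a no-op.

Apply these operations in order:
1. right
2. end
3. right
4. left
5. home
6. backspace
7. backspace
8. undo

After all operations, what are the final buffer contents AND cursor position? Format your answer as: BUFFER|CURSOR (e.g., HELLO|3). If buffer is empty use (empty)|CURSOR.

Answer: GDA|0

Derivation:
After op 1 (right): buf='GDA' cursor=1
After op 2 (end): buf='GDA' cursor=3
After op 3 (right): buf='GDA' cursor=3
After op 4 (left): buf='GDA' cursor=2
After op 5 (home): buf='GDA' cursor=0
After op 6 (backspace): buf='GDA' cursor=0
After op 7 (backspace): buf='GDA' cursor=0
After op 8 (undo): buf='GDA' cursor=0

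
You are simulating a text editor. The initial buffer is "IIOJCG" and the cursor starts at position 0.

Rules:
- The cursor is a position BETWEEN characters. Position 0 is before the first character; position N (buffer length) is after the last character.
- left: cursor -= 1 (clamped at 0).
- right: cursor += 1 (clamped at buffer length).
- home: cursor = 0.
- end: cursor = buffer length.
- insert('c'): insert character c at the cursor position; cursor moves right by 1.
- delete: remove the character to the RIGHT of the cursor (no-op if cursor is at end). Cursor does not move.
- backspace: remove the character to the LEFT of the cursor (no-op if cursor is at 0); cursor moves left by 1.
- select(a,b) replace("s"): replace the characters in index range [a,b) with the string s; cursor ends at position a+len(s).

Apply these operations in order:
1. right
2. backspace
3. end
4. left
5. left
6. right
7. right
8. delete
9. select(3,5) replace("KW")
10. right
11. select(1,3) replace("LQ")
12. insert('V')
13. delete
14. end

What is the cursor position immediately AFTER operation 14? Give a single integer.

After op 1 (right): buf='IIOJCG' cursor=1
After op 2 (backspace): buf='IOJCG' cursor=0
After op 3 (end): buf='IOJCG' cursor=5
After op 4 (left): buf='IOJCG' cursor=4
After op 5 (left): buf='IOJCG' cursor=3
After op 6 (right): buf='IOJCG' cursor=4
After op 7 (right): buf='IOJCG' cursor=5
After op 8 (delete): buf='IOJCG' cursor=5
After op 9 (select(3,5) replace("KW")): buf='IOJKW' cursor=5
After op 10 (right): buf='IOJKW' cursor=5
After op 11 (select(1,3) replace("LQ")): buf='ILQKW' cursor=3
After op 12 (insert('V')): buf='ILQVKW' cursor=4
After op 13 (delete): buf='ILQVW' cursor=4
After op 14 (end): buf='ILQVW' cursor=5

Answer: 5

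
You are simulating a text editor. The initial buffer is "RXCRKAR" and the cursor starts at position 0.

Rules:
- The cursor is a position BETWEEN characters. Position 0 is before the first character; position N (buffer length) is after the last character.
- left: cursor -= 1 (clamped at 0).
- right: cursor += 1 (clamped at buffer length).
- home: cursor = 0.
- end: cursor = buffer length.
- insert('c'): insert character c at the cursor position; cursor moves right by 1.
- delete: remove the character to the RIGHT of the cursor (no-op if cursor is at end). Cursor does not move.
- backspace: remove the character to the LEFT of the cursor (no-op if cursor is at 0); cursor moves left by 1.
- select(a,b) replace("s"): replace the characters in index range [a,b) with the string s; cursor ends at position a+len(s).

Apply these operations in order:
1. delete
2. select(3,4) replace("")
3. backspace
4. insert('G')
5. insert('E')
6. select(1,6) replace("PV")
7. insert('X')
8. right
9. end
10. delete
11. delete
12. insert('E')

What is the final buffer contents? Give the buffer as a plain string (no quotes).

Answer: XPVXE

Derivation:
After op 1 (delete): buf='XCRKAR' cursor=0
After op 2 (select(3,4) replace("")): buf='XCRAR' cursor=3
After op 3 (backspace): buf='XCAR' cursor=2
After op 4 (insert('G')): buf='XCGAR' cursor=3
After op 5 (insert('E')): buf='XCGEAR' cursor=4
After op 6 (select(1,6) replace("PV")): buf='XPV' cursor=3
After op 7 (insert('X')): buf='XPVX' cursor=4
After op 8 (right): buf='XPVX' cursor=4
After op 9 (end): buf='XPVX' cursor=4
After op 10 (delete): buf='XPVX' cursor=4
After op 11 (delete): buf='XPVX' cursor=4
After op 12 (insert('E')): buf='XPVXE' cursor=5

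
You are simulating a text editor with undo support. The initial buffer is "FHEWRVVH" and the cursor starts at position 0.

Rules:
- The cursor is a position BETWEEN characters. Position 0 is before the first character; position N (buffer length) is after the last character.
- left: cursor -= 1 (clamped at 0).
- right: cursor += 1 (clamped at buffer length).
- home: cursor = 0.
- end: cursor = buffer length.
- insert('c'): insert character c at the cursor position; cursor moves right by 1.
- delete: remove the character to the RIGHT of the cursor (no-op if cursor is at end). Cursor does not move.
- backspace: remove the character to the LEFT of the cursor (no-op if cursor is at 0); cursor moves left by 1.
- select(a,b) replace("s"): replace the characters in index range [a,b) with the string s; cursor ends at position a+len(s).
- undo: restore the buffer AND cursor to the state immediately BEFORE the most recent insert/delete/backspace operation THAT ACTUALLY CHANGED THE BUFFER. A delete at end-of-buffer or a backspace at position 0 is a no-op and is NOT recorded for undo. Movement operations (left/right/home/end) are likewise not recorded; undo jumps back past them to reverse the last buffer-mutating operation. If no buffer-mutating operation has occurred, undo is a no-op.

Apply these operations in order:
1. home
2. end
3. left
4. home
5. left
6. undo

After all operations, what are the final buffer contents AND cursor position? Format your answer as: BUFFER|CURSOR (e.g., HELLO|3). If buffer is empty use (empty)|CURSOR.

After op 1 (home): buf='FHEWRVVH' cursor=0
After op 2 (end): buf='FHEWRVVH' cursor=8
After op 3 (left): buf='FHEWRVVH' cursor=7
After op 4 (home): buf='FHEWRVVH' cursor=0
After op 5 (left): buf='FHEWRVVH' cursor=0
After op 6 (undo): buf='FHEWRVVH' cursor=0

Answer: FHEWRVVH|0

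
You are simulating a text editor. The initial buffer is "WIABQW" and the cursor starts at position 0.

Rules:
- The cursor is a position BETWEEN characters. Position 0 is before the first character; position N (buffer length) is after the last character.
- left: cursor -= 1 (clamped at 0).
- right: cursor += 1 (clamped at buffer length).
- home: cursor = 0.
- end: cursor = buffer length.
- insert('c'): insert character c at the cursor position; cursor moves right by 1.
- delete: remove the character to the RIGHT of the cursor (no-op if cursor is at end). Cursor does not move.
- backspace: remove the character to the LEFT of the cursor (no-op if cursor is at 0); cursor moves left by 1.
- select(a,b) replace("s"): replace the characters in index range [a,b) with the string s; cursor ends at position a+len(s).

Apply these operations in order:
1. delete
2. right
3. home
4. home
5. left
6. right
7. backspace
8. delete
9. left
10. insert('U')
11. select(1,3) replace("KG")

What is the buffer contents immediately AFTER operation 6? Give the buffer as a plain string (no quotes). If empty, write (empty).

After op 1 (delete): buf='IABQW' cursor=0
After op 2 (right): buf='IABQW' cursor=1
After op 3 (home): buf='IABQW' cursor=0
After op 4 (home): buf='IABQW' cursor=0
After op 5 (left): buf='IABQW' cursor=0
After op 6 (right): buf='IABQW' cursor=1

Answer: IABQW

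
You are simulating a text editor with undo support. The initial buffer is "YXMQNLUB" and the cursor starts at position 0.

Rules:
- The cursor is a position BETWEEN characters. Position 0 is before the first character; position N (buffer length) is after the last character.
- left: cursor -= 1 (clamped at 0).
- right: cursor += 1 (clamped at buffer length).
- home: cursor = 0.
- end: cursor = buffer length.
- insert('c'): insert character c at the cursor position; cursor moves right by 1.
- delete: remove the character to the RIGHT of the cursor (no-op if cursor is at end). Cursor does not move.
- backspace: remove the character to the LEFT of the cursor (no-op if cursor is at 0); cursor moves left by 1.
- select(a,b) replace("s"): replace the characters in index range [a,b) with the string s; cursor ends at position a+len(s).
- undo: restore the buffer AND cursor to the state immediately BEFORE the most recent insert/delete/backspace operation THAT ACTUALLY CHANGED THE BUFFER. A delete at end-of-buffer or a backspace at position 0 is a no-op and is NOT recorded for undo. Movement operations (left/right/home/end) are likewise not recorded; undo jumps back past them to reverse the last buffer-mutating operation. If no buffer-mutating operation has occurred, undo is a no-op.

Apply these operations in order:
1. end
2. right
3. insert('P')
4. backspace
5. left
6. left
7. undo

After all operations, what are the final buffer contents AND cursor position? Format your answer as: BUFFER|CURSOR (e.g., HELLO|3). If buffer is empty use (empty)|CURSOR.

After op 1 (end): buf='YXMQNLUB' cursor=8
After op 2 (right): buf='YXMQNLUB' cursor=8
After op 3 (insert('P')): buf='YXMQNLUBP' cursor=9
After op 4 (backspace): buf='YXMQNLUB' cursor=8
After op 5 (left): buf='YXMQNLUB' cursor=7
After op 6 (left): buf='YXMQNLUB' cursor=6
After op 7 (undo): buf='YXMQNLUBP' cursor=9

Answer: YXMQNLUBP|9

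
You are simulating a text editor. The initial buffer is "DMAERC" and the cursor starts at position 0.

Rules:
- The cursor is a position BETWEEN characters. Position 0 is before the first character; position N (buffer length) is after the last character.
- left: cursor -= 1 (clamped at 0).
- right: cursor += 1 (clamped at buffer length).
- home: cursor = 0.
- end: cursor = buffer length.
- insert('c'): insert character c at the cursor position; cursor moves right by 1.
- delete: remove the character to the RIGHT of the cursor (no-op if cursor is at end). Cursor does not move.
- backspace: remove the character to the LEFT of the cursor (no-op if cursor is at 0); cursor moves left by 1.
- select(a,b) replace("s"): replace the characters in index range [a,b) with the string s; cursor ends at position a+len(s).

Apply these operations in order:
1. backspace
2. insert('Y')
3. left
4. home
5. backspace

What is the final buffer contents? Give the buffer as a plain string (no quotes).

Answer: YDMAERC

Derivation:
After op 1 (backspace): buf='DMAERC' cursor=0
After op 2 (insert('Y')): buf='YDMAERC' cursor=1
After op 3 (left): buf='YDMAERC' cursor=0
After op 4 (home): buf='YDMAERC' cursor=0
After op 5 (backspace): buf='YDMAERC' cursor=0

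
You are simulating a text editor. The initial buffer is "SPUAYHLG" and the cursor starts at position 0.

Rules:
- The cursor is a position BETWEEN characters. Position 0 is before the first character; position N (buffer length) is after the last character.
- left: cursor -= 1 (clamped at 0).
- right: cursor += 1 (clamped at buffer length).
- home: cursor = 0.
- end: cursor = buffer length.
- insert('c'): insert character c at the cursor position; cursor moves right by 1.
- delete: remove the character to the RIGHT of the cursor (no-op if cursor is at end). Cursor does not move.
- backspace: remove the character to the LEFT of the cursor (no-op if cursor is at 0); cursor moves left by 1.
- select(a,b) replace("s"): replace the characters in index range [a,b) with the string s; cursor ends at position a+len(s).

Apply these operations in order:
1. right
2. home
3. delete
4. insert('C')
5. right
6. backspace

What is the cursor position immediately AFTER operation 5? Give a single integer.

Answer: 2

Derivation:
After op 1 (right): buf='SPUAYHLG' cursor=1
After op 2 (home): buf='SPUAYHLG' cursor=0
After op 3 (delete): buf='PUAYHLG' cursor=0
After op 4 (insert('C')): buf='CPUAYHLG' cursor=1
After op 5 (right): buf='CPUAYHLG' cursor=2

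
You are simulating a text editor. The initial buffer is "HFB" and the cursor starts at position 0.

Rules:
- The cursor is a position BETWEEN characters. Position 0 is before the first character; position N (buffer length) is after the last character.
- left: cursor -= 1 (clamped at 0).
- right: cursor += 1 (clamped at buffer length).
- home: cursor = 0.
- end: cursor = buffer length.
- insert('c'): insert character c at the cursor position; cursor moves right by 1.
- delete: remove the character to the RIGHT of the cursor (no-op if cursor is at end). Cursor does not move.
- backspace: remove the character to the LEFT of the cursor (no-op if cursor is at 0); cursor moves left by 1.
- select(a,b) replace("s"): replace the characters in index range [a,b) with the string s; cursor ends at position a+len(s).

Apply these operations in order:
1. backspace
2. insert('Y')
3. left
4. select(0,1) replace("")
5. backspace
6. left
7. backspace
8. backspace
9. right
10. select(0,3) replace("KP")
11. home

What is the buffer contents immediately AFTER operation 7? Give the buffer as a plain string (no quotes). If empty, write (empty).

After op 1 (backspace): buf='HFB' cursor=0
After op 2 (insert('Y')): buf='YHFB' cursor=1
After op 3 (left): buf='YHFB' cursor=0
After op 4 (select(0,1) replace("")): buf='HFB' cursor=0
After op 5 (backspace): buf='HFB' cursor=0
After op 6 (left): buf='HFB' cursor=0
After op 7 (backspace): buf='HFB' cursor=0

Answer: HFB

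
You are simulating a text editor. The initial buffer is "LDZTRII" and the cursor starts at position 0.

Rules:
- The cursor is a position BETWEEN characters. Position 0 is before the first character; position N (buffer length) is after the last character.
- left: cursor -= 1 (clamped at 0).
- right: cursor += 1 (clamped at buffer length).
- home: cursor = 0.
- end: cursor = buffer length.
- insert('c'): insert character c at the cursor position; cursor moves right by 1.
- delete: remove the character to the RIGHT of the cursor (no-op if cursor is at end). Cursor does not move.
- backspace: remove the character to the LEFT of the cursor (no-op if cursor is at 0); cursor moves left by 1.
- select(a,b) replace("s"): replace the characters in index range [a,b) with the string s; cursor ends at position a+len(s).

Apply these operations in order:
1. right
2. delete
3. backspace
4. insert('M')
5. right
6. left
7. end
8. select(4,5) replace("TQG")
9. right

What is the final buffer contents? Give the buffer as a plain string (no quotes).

Answer: MZTRTQGI

Derivation:
After op 1 (right): buf='LDZTRII' cursor=1
After op 2 (delete): buf='LZTRII' cursor=1
After op 3 (backspace): buf='ZTRII' cursor=0
After op 4 (insert('M')): buf='MZTRII' cursor=1
After op 5 (right): buf='MZTRII' cursor=2
After op 6 (left): buf='MZTRII' cursor=1
After op 7 (end): buf='MZTRII' cursor=6
After op 8 (select(4,5) replace("TQG")): buf='MZTRTQGI' cursor=7
After op 9 (right): buf='MZTRTQGI' cursor=8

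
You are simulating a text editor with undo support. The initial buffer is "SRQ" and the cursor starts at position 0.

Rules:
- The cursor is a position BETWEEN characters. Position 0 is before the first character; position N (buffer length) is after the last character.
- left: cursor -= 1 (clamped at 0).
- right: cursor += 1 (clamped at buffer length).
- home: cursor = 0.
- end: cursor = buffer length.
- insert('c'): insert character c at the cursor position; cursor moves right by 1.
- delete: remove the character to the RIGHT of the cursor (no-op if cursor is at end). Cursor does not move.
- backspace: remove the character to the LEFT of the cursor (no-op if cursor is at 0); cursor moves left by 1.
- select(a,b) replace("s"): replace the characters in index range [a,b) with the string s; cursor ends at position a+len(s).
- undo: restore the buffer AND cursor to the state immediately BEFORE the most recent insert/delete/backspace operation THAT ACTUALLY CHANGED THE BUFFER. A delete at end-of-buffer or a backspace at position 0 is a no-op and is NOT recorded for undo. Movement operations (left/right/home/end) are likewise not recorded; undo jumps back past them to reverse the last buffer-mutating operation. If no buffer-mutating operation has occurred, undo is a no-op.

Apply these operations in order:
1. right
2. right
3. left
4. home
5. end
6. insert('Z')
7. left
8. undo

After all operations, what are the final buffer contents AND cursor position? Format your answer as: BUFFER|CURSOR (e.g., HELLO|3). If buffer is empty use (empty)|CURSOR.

Answer: SRQ|3

Derivation:
After op 1 (right): buf='SRQ' cursor=1
After op 2 (right): buf='SRQ' cursor=2
After op 3 (left): buf='SRQ' cursor=1
After op 4 (home): buf='SRQ' cursor=0
After op 5 (end): buf='SRQ' cursor=3
After op 6 (insert('Z')): buf='SRQZ' cursor=4
After op 7 (left): buf='SRQZ' cursor=3
After op 8 (undo): buf='SRQ' cursor=3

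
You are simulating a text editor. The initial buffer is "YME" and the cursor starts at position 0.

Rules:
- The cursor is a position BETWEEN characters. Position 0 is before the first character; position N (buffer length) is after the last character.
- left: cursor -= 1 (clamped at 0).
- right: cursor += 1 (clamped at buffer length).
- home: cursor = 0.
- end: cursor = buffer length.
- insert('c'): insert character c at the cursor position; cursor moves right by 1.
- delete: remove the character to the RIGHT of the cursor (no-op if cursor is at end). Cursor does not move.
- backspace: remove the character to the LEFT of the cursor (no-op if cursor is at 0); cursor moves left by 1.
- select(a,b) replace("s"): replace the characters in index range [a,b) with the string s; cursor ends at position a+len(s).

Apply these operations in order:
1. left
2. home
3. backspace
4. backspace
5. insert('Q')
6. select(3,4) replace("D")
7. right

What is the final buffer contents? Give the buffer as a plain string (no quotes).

Answer: QYMD

Derivation:
After op 1 (left): buf='YME' cursor=0
After op 2 (home): buf='YME' cursor=0
After op 3 (backspace): buf='YME' cursor=0
After op 4 (backspace): buf='YME' cursor=0
After op 5 (insert('Q')): buf='QYME' cursor=1
After op 6 (select(3,4) replace("D")): buf='QYMD' cursor=4
After op 7 (right): buf='QYMD' cursor=4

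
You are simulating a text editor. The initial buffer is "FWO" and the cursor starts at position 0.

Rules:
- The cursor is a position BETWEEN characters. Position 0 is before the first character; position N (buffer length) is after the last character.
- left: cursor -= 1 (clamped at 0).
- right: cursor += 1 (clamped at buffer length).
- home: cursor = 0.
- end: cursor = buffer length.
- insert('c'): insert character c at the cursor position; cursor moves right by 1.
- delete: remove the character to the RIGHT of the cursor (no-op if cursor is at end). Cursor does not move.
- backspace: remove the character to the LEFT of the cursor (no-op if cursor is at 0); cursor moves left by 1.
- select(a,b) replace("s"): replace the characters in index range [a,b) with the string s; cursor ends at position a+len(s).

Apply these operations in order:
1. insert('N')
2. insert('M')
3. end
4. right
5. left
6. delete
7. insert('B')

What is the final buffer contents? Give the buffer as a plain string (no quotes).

Answer: NMFWB

Derivation:
After op 1 (insert('N')): buf='NFWO' cursor=1
After op 2 (insert('M')): buf='NMFWO' cursor=2
After op 3 (end): buf='NMFWO' cursor=5
After op 4 (right): buf='NMFWO' cursor=5
After op 5 (left): buf='NMFWO' cursor=4
After op 6 (delete): buf='NMFW' cursor=4
After op 7 (insert('B')): buf='NMFWB' cursor=5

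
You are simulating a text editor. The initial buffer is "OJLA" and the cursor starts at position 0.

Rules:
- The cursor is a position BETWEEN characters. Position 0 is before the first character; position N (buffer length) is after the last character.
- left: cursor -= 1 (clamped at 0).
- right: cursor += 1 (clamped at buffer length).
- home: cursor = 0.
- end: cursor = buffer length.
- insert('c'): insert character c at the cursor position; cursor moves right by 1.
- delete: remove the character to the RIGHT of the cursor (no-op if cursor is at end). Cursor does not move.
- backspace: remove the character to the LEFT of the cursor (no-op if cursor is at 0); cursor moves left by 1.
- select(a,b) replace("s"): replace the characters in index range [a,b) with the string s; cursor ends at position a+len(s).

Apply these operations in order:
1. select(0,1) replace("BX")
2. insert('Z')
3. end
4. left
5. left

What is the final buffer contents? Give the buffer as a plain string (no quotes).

Answer: BXZJLA

Derivation:
After op 1 (select(0,1) replace("BX")): buf='BXJLA' cursor=2
After op 2 (insert('Z')): buf='BXZJLA' cursor=3
After op 3 (end): buf='BXZJLA' cursor=6
After op 4 (left): buf='BXZJLA' cursor=5
After op 5 (left): buf='BXZJLA' cursor=4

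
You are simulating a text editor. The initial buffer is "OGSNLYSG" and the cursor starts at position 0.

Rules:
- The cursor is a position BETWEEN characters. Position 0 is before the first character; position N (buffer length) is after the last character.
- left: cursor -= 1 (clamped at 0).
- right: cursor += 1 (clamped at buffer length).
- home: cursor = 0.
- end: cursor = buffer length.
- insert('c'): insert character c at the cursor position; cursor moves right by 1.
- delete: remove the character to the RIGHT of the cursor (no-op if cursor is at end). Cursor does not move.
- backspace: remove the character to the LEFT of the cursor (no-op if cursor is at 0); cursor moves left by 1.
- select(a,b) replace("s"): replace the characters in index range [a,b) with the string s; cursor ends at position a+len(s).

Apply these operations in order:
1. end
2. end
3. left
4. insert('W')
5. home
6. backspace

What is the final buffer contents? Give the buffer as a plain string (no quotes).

Answer: OGSNLYSWG

Derivation:
After op 1 (end): buf='OGSNLYSG' cursor=8
After op 2 (end): buf='OGSNLYSG' cursor=8
After op 3 (left): buf='OGSNLYSG' cursor=7
After op 4 (insert('W')): buf='OGSNLYSWG' cursor=8
After op 5 (home): buf='OGSNLYSWG' cursor=0
After op 6 (backspace): buf='OGSNLYSWG' cursor=0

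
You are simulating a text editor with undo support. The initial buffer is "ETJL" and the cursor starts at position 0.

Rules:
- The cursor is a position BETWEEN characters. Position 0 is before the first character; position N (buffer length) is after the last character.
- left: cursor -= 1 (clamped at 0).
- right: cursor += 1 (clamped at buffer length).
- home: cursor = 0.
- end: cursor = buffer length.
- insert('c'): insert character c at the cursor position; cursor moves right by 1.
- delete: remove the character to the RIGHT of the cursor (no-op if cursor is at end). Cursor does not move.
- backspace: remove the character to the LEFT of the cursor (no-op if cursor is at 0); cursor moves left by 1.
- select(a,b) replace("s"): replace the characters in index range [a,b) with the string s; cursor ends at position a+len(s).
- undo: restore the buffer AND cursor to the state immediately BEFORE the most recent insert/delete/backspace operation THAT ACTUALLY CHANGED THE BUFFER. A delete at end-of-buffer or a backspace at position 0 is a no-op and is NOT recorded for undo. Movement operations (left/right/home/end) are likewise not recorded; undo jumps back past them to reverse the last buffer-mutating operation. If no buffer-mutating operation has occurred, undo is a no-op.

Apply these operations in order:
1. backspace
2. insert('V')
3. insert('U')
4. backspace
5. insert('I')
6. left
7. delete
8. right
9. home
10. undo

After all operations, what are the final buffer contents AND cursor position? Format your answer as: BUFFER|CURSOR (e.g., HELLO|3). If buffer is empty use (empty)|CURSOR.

After op 1 (backspace): buf='ETJL' cursor=0
After op 2 (insert('V')): buf='VETJL' cursor=1
After op 3 (insert('U')): buf='VUETJL' cursor=2
After op 4 (backspace): buf='VETJL' cursor=1
After op 5 (insert('I')): buf='VIETJL' cursor=2
After op 6 (left): buf='VIETJL' cursor=1
After op 7 (delete): buf='VETJL' cursor=1
After op 8 (right): buf='VETJL' cursor=2
After op 9 (home): buf='VETJL' cursor=0
After op 10 (undo): buf='VIETJL' cursor=1

Answer: VIETJL|1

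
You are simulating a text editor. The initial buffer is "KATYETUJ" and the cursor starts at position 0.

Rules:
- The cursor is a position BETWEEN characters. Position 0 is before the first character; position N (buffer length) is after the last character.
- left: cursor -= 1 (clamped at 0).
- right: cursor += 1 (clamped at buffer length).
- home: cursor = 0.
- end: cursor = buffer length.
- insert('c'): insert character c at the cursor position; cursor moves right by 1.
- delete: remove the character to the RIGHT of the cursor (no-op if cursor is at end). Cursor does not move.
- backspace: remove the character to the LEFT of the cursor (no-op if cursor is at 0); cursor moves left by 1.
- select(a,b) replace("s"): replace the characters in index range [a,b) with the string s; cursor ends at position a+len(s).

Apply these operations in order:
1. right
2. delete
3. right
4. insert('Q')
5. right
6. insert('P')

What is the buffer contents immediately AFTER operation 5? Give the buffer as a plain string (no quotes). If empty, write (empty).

Answer: KTQYETUJ

Derivation:
After op 1 (right): buf='KATYETUJ' cursor=1
After op 2 (delete): buf='KTYETUJ' cursor=1
After op 3 (right): buf='KTYETUJ' cursor=2
After op 4 (insert('Q')): buf='KTQYETUJ' cursor=3
After op 5 (right): buf='KTQYETUJ' cursor=4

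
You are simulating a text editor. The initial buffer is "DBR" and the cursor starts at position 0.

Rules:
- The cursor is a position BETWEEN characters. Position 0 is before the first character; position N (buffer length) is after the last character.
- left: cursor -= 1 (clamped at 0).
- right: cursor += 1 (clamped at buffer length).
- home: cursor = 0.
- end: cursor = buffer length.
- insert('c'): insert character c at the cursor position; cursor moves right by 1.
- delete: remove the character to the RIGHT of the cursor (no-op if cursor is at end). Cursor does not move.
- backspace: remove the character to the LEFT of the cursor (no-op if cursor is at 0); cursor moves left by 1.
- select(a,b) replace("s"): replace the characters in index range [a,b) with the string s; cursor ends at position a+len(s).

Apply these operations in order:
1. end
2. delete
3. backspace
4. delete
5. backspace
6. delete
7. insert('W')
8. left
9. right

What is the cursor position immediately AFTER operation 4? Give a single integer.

After op 1 (end): buf='DBR' cursor=3
After op 2 (delete): buf='DBR' cursor=3
After op 3 (backspace): buf='DB' cursor=2
After op 4 (delete): buf='DB' cursor=2

Answer: 2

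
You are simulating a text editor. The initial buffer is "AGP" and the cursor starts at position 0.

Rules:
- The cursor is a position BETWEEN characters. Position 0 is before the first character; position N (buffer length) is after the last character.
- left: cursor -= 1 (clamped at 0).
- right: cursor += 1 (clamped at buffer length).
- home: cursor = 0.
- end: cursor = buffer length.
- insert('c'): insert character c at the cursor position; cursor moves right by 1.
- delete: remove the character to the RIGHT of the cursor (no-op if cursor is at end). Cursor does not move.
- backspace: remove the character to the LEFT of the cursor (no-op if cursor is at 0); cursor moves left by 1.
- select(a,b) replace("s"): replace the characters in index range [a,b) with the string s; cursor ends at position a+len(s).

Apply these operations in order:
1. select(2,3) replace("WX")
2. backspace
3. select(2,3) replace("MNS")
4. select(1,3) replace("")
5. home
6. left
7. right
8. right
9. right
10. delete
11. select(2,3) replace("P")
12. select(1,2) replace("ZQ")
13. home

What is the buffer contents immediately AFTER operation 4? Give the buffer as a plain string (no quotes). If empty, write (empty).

After op 1 (select(2,3) replace("WX")): buf='AGWX' cursor=4
After op 2 (backspace): buf='AGW' cursor=3
After op 3 (select(2,3) replace("MNS")): buf='AGMNS' cursor=5
After op 4 (select(1,3) replace("")): buf='ANS' cursor=1

Answer: ANS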